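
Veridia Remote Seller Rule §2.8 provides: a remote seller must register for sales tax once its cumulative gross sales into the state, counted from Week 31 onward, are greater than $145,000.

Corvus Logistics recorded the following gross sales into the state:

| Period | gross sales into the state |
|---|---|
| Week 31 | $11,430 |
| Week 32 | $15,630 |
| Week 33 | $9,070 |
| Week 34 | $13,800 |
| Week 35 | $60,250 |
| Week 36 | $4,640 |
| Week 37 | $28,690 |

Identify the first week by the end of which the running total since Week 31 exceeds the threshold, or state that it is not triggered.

Through Week 31: $11,430
Through Week 32: $27,060
Through Week 33: $36,130
Through Week 34: $49,930
Through Week 35: $110,180
Through Week 36: $114,820
Through Week 37: $143,510
Final cumulative total $143,510 ≤ $145,000; the threshold is never exceeded.

Not triggered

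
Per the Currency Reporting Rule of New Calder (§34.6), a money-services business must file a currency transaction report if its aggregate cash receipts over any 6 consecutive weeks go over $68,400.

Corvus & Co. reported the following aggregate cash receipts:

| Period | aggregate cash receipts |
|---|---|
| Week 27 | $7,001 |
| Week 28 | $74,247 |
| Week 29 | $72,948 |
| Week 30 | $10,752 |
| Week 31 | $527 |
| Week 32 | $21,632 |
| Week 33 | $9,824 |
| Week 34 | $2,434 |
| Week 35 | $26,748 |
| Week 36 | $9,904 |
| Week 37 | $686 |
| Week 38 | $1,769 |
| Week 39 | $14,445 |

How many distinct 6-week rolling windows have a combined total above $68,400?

Week 27–Week 32: $7,001 + $74,247 + $72,948 + $10,752 + $527 + $21,632 = $187,107 (over)
Week 28–Week 33: $74,247 + $72,948 + $10,752 + $527 + $21,632 + $9,824 = $189,930 (over)
Week 29–Week 34: $72,948 + $10,752 + $527 + $21,632 + $9,824 + $2,434 = $118,117 (over)
Week 30–Week 35: $10,752 + $527 + $21,632 + $9,824 + $2,434 + $26,748 = $71,917 (over)
Week 31–Week 36: $527 + $21,632 + $9,824 + $2,434 + $26,748 + $9,904 = $71,069 (over)
Week 32–Week 37: $21,632 + $9,824 + $2,434 + $26,748 + $9,904 + $686 = $71,228 (over)
Week 33–Week 38: $9,824 + $2,434 + $26,748 + $9,904 + $686 + $1,769 = $51,365 (under)
Week 34–Week 39: $2,434 + $26,748 + $9,904 + $686 + $1,769 + $14,445 = $55,986 (under)
6 windows exceed the threshold.

6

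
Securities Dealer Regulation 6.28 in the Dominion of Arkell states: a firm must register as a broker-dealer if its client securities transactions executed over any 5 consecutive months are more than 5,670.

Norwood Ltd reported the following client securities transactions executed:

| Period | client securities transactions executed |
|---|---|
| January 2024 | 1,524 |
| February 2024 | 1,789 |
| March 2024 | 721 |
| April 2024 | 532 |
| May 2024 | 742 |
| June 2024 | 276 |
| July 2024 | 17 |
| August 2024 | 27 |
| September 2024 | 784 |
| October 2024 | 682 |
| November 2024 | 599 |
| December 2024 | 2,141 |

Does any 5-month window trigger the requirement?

January 2024–May 2024: 1,524 + 1,789 + 721 + 532 + 742 = 5,308 (under)
February 2024–June 2024: 1,789 + 721 + 532 + 742 + 276 = 4,060 (under)
March 2024–July 2024: 721 + 532 + 742 + 276 + 17 = 2,288 (under)
April 2024–August 2024: 532 + 742 + 276 + 17 + 27 = 1,594 (under)
May 2024–September 2024: 742 + 276 + 17 + 27 + 784 = 1,846 (under)
June 2024–October 2024: 276 + 17 + 27 + 784 + 682 = 1,786 (under)
July 2024–November 2024: 17 + 27 + 784 + 682 + 599 = 2,109 (under)
August 2024–December 2024: 27 + 784 + 682 + 599 + 2,141 = 4,233 (under)
No window exceeds 5,670.

No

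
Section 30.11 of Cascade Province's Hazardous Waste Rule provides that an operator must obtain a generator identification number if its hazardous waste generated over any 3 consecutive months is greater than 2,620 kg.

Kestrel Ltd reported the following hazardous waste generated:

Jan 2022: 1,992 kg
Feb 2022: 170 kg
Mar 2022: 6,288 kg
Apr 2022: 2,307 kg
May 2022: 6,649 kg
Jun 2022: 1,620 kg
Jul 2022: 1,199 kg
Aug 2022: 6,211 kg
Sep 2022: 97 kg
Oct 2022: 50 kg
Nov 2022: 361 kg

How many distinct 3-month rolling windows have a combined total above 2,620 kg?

8

Jan 2022–Mar 2022: 1,992 kg + 170 kg + 6,288 kg = 8,450 kg (over)
Feb 2022–Apr 2022: 170 kg + 6,288 kg + 2,307 kg = 8,765 kg (over)
Mar 2022–May 2022: 6,288 kg + 2,307 kg + 6,649 kg = 15,244 kg (over)
Apr 2022–Jun 2022: 2,307 kg + 6,649 kg + 1,620 kg = 10,576 kg (over)
May 2022–Jul 2022: 6,649 kg + 1,620 kg + 1,199 kg = 9,468 kg (over)
Jun 2022–Aug 2022: 1,620 kg + 1,199 kg + 6,211 kg = 9,030 kg (over)
Jul 2022–Sep 2022: 1,199 kg + 6,211 kg + 97 kg = 7,507 kg (over)
Aug 2022–Oct 2022: 6,211 kg + 97 kg + 50 kg = 6,358 kg (over)
Sep 2022–Nov 2022: 97 kg + 50 kg + 361 kg = 508 kg (under)
8 windows exceed the threshold.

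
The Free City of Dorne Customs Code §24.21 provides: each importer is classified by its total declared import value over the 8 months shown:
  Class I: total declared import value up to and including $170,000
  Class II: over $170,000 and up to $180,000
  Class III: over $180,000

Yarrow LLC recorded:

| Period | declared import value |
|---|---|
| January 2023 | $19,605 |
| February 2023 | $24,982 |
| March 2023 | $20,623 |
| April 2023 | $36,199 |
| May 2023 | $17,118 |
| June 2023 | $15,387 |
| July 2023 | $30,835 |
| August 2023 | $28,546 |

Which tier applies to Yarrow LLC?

Total declared import value: $19,605 + $24,982 + $20,623 + $36,199 + $17,118 + $15,387 + $30,835 + $28,546 = $193,295.
$193,295 > $180,000, so Class III applies.

Class III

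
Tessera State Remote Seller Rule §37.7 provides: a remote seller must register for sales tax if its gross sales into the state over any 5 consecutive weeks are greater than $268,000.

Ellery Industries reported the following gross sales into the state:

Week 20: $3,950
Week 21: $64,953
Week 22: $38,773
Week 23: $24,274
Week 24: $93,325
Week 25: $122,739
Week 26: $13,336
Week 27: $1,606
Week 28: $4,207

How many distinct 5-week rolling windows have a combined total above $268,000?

2

Week 20–Week 24: $3,950 + $64,953 + $38,773 + $24,274 + $93,325 = $225,275 (under)
Week 21–Week 25: $64,953 + $38,773 + $24,274 + $93,325 + $122,739 = $344,064 (over)
Week 22–Week 26: $38,773 + $24,274 + $93,325 + $122,739 + $13,336 = $292,447 (over)
Week 23–Week 27: $24,274 + $93,325 + $122,739 + $13,336 + $1,606 = $255,280 (under)
Week 24–Week 28: $93,325 + $122,739 + $13,336 + $1,606 + $4,207 = $235,213 (under)
2 windows exceed the threshold.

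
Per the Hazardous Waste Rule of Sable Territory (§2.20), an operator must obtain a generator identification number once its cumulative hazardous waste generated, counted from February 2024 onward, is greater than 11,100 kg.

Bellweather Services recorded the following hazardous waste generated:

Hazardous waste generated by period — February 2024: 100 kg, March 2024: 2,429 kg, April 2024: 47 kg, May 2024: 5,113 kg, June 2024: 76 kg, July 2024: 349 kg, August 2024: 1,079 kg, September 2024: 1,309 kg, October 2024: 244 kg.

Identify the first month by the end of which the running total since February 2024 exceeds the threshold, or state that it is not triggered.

Not triggered

Through February 2024: 100 kg
Through March 2024: 2,529 kg
Through April 2024: 2,576 kg
Through May 2024: 7,689 kg
Through June 2024: 7,765 kg
Through July 2024: 8,114 kg
Through August 2024: 9,193 kg
Through September 2024: 10,502 kg
Through October 2024: 10,746 kg
Final cumulative total 10,746 kg ≤ 11,100 kg; the threshold is never exceeded.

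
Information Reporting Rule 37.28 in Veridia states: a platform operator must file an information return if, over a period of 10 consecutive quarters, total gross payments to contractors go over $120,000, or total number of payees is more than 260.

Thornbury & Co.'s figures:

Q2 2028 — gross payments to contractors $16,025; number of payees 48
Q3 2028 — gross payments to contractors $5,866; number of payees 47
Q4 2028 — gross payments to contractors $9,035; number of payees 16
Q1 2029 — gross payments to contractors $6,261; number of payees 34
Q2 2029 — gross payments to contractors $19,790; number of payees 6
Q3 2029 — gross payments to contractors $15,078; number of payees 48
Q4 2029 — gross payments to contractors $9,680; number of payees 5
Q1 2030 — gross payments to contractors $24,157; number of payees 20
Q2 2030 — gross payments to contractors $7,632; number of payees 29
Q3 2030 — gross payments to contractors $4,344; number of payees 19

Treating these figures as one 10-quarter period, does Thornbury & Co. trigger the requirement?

Yes

Total gross payments to contractors: $16,025 + $5,866 + $9,035 + $6,261 + $19,790 + $15,078 + $9,680 + $24,157 + $7,632 + $4,344 = $117,868 (≤ $120,000).
Total number of payees: 48 + 47 + 16 + 34 + 6 + 48 + 5 + 20 + 29 + 19 = 272 (> 260).
The test is 'or': at least one threshold is exceeded.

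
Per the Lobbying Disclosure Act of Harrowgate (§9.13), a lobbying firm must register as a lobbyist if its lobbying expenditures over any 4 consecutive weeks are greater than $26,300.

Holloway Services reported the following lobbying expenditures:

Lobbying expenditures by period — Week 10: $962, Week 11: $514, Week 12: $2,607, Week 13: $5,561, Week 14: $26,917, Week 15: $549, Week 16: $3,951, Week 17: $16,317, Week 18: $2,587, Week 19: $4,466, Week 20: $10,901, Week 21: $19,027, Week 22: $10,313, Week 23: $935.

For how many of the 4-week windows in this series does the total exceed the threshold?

9

Week 10–Week 13: $962 + $514 + $2,607 + $5,561 = $9,644 (under)
Week 11–Week 14: $514 + $2,607 + $5,561 + $26,917 = $35,599 (over)
Week 12–Week 15: $2,607 + $5,561 + $26,917 + $549 = $35,634 (over)
Week 13–Week 16: $5,561 + $26,917 + $549 + $3,951 = $36,978 (over)
Week 14–Week 17: $26,917 + $549 + $3,951 + $16,317 = $47,734 (over)
Week 15–Week 18: $549 + $3,951 + $16,317 + $2,587 = $23,404 (under)
Week 16–Week 19: $3,951 + $16,317 + $2,587 + $4,466 = $27,321 (over)
Week 17–Week 20: $16,317 + $2,587 + $4,466 + $10,901 = $34,271 (over)
Week 18–Week 21: $2,587 + $4,466 + $10,901 + $19,027 = $36,981 (over)
Week 19–Week 22: $4,466 + $10,901 + $19,027 + $10,313 = $44,707 (over)
Week 20–Week 23: $10,901 + $19,027 + $10,313 + $935 = $41,176 (over)
9 windows exceed the threshold.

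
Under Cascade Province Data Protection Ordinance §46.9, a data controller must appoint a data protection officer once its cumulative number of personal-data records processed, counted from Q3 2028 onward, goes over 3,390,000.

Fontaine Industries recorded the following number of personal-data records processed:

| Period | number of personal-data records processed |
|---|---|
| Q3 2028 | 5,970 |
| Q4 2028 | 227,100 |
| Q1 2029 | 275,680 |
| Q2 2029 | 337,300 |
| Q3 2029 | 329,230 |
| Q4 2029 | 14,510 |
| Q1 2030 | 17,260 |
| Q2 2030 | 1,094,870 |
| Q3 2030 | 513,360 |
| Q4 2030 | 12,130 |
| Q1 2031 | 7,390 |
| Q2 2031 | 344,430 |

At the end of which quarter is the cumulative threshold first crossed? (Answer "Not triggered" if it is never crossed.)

Not triggered

Through Q3 2028: 5,970
Through Q4 2028: 233,070
Through Q1 2029: 508,750
Through Q2 2029: 846,050
Through Q3 2029: 1,175,280
Through Q4 2029: 1,189,790
Through Q1 2030: 1,207,050
Through Q2 2030: 2,301,920
Through Q3 2030: 2,815,280
Through Q4 2030: 2,827,410
Through Q1 2031: 2,834,800
Through Q2 2031: 3,179,230
Final cumulative total 3,179,230 ≤ 3,390,000; the threshold is never exceeded.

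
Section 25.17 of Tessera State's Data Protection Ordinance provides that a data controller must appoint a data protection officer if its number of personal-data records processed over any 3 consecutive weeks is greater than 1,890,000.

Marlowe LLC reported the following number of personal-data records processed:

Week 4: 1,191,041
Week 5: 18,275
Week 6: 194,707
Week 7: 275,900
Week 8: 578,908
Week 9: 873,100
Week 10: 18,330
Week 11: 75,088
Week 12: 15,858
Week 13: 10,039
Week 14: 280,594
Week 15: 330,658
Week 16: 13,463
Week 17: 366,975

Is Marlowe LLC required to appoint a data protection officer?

No

Week 4–Week 6: 1,191,041 + 18,275 + 194,707 = 1,404,023 (under)
Week 5–Week 7: 18,275 + 194,707 + 275,900 = 488,882 (under)
Week 6–Week 8: 194,707 + 275,900 + 578,908 = 1,049,515 (under)
Week 7–Week 9: 275,900 + 578,908 + 873,100 = 1,727,908 (under)
Week 8–Week 10: 578,908 + 873,100 + 18,330 = 1,470,338 (under)
Week 9–Week 11: 873,100 + 18,330 + 75,088 = 966,518 (under)
Week 10–Week 12: 18,330 + 75,088 + 15,858 = 109,276 (under)
Week 11–Week 13: 75,088 + 15,858 + 10,039 = 100,985 (under)
Week 12–Week 14: 15,858 + 10,039 + 280,594 = 306,491 (under)
Week 13–Week 15: 10,039 + 280,594 + 330,658 = 621,291 (under)
Week 14–Week 16: 280,594 + 330,658 + 13,463 = 624,715 (under)
Week 15–Week 17: 330,658 + 13,463 + 366,975 = 711,096 (under)
No window exceeds 1,890,000.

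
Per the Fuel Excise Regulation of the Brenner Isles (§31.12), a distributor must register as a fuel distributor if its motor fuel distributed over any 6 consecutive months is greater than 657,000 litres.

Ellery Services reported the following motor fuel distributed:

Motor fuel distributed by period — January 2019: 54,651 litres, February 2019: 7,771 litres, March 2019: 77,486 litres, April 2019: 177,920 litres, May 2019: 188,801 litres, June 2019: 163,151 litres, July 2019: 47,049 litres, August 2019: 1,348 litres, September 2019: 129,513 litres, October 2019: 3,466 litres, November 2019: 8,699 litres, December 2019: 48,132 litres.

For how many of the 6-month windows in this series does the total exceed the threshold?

3

January 2019–June 2019: 54,651 litres + 7,771 litres + 77,486 litres + 177,920 litres + 188,801 litres + 163,151 litres = 669,780 litres (over)
February 2019–July 2019: 7,771 litres + 77,486 litres + 177,920 litres + 188,801 litres + 163,151 litres + 47,049 litres = 662,178 litres (over)
March 2019–August 2019: 77,486 litres + 177,920 litres + 188,801 litres + 163,151 litres + 47,049 litres + 1,348 litres = 655,755 litres (under)
April 2019–September 2019: 177,920 litres + 188,801 litres + 163,151 litres + 47,049 litres + 1,348 litres + 129,513 litres = 707,782 litres (over)
May 2019–October 2019: 188,801 litres + 163,151 litres + 47,049 litres + 1,348 litres + 129,513 litres + 3,466 litres = 533,328 litres (under)
June 2019–November 2019: 163,151 litres + 47,049 litres + 1,348 litres + 129,513 litres + 3,466 litres + 8,699 litres = 353,226 litres (under)
July 2019–December 2019: 47,049 litres + 1,348 litres + 129,513 litres + 3,466 litres + 8,699 litres + 48,132 litres = 238,207 litres (under)
3 windows exceed the threshold.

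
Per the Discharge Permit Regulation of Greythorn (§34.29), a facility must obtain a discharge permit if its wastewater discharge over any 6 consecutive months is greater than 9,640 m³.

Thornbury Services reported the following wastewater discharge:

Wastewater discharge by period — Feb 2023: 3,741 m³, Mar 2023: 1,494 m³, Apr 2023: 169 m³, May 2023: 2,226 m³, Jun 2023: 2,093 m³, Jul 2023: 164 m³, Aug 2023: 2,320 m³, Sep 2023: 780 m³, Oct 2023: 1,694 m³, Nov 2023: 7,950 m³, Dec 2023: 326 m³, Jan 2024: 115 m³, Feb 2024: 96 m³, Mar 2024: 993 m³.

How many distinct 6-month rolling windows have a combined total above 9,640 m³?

Feb 2023–Jul 2023: 3,741 m³ + 1,494 m³ + 169 m³ + 2,226 m³ + 2,093 m³ + 164 m³ = 9,887 m³ (over)
Mar 2023–Aug 2023: 1,494 m³ + 169 m³ + 2,226 m³ + 2,093 m³ + 164 m³ + 2,320 m³ = 8,466 m³ (under)
Apr 2023–Sep 2023: 169 m³ + 2,226 m³ + 2,093 m³ + 164 m³ + 2,320 m³ + 780 m³ = 7,752 m³ (under)
May 2023–Oct 2023: 2,226 m³ + 2,093 m³ + 164 m³ + 2,320 m³ + 780 m³ + 1,694 m³ = 9,277 m³ (under)
Jun 2023–Nov 2023: 2,093 m³ + 164 m³ + 2,320 m³ + 780 m³ + 1,694 m³ + 7,950 m³ = 15,001 m³ (over)
Jul 2023–Dec 2023: 164 m³ + 2,320 m³ + 780 m³ + 1,694 m³ + 7,950 m³ + 326 m³ = 13,234 m³ (over)
Aug 2023–Jan 2024: 2,320 m³ + 780 m³ + 1,694 m³ + 7,950 m³ + 326 m³ + 115 m³ = 13,185 m³ (over)
Sep 2023–Feb 2024: 780 m³ + 1,694 m³ + 7,950 m³ + 326 m³ + 115 m³ + 96 m³ = 10,961 m³ (over)
Oct 2023–Mar 2024: 1,694 m³ + 7,950 m³ + 326 m³ + 115 m³ + 96 m³ + 993 m³ = 11,174 m³ (over)
6 windows exceed the threshold.

6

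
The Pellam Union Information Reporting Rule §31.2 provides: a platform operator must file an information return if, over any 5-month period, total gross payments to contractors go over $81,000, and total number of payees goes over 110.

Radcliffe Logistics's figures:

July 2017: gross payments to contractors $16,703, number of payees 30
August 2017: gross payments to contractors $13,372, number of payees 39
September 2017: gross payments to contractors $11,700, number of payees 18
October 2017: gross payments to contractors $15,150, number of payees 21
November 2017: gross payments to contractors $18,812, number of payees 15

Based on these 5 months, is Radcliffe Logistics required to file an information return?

No

Total gross payments to contractors: $16,703 + $13,372 + $11,700 + $15,150 + $18,812 = $75,737 (≤ $81,000).
Total number of payees: 30 + 39 + 18 + 21 + 15 = 123 (> 110).
The test is 'and': the rule requires both, and at least one is not exceeded.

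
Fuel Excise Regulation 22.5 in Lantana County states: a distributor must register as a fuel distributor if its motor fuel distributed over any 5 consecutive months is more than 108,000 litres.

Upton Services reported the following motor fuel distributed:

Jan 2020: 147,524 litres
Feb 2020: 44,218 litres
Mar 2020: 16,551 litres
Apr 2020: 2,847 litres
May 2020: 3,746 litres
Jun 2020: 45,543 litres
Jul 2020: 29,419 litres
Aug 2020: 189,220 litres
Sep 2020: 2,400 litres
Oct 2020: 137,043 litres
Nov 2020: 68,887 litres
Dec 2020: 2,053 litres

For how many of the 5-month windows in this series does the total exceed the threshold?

Jan 2020–May 2020: 147,524 litres + 44,218 litres + 16,551 litres + 2,847 litres + 3,746 litres = 214,886 litres (over)
Feb 2020–Jun 2020: 44,218 litres + 16,551 litres + 2,847 litres + 3,746 litres + 45,543 litres = 112,905 litres (over)
Mar 2020–Jul 2020: 16,551 litres + 2,847 litres + 3,746 litres + 45,543 litres + 29,419 litres = 98,106 litres (under)
Apr 2020–Aug 2020: 2,847 litres + 3,746 litres + 45,543 litres + 29,419 litres + 189,220 litres = 270,775 litres (over)
May 2020–Sep 2020: 3,746 litres + 45,543 litres + 29,419 litres + 189,220 litres + 2,400 litres = 270,328 litres (over)
Jun 2020–Oct 2020: 45,543 litres + 29,419 litres + 189,220 litres + 2,400 litres + 137,043 litres = 403,625 litres (over)
Jul 2020–Nov 2020: 29,419 litres + 189,220 litres + 2,400 litres + 137,043 litres + 68,887 litres = 426,969 litres (over)
Aug 2020–Dec 2020: 189,220 litres + 2,400 litres + 137,043 litres + 68,887 litres + 2,053 litres = 399,603 litres (over)
7 windows exceed the threshold.

7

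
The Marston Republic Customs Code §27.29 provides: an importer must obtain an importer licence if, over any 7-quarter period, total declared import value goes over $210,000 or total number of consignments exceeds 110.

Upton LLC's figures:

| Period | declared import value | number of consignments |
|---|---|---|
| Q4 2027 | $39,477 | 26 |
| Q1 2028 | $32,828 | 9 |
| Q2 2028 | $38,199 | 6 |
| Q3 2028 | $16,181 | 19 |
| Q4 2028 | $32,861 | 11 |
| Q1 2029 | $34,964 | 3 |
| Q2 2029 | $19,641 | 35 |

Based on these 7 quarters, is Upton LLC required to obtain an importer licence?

Total declared import value: $39,477 + $32,828 + $38,199 + $16,181 + $32,861 + $34,964 + $19,641 = $214,151 (> $210,000).
Total number of consignments: 26 + 9 + 6 + 19 + 11 + 3 + 35 = 109 (≤ 110).
The test is 'or': at least one threshold is exceeded.

Yes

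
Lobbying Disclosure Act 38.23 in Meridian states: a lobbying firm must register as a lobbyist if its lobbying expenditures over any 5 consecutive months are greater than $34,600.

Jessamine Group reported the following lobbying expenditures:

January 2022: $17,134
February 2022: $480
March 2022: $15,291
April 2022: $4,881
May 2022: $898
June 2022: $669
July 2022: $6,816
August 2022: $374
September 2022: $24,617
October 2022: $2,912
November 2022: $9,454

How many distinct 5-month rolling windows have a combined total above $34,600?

January 2022–May 2022: $17,134 + $480 + $15,291 + $4,881 + $898 = $38,684 (over)
February 2022–June 2022: $480 + $15,291 + $4,881 + $898 + $669 = $22,219 (under)
March 2022–July 2022: $15,291 + $4,881 + $898 + $669 + $6,816 = $28,555 (under)
April 2022–August 2022: $4,881 + $898 + $669 + $6,816 + $374 = $13,638 (under)
May 2022–September 2022: $898 + $669 + $6,816 + $374 + $24,617 = $33,374 (under)
June 2022–October 2022: $669 + $6,816 + $374 + $24,617 + $2,912 = $35,388 (over)
July 2022–November 2022: $6,816 + $374 + $24,617 + $2,912 + $9,454 = $44,173 (over)
3 windows exceed the threshold.

3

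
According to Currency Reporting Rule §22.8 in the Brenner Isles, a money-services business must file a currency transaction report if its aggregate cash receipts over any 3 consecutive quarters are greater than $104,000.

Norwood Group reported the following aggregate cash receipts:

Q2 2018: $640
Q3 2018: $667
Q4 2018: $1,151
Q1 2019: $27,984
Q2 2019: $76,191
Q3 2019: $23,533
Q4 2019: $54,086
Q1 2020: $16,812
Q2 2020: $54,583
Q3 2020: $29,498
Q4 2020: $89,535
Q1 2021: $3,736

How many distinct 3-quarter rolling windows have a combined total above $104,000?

6

Q2 2018–Q4 2018: $640 + $667 + $1,151 = $2,458 (under)
Q3 2018–Q1 2019: $667 + $1,151 + $27,984 = $29,802 (under)
Q4 2018–Q2 2019: $1,151 + $27,984 + $76,191 = $105,326 (over)
Q1 2019–Q3 2019: $27,984 + $76,191 + $23,533 = $127,708 (over)
Q2 2019–Q4 2019: $76,191 + $23,533 + $54,086 = $153,810 (over)
Q3 2019–Q1 2020: $23,533 + $54,086 + $16,812 = $94,431 (under)
Q4 2019–Q2 2020: $54,086 + $16,812 + $54,583 = $125,481 (over)
Q1 2020–Q3 2020: $16,812 + $54,583 + $29,498 = $100,893 (under)
Q2 2020–Q4 2020: $54,583 + $29,498 + $89,535 = $173,616 (over)
Q3 2020–Q1 2021: $29,498 + $89,535 + $3,736 = $122,769 (over)
6 windows exceed the threshold.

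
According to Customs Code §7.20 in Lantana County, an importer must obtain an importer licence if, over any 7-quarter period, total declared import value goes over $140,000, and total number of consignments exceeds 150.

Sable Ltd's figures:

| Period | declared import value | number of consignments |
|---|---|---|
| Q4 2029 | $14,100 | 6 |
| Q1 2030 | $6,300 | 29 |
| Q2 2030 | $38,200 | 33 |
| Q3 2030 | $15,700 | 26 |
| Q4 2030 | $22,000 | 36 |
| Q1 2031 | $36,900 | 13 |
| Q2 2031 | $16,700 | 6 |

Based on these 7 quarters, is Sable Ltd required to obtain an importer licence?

Total declared import value: $14,100 + $6,300 + $38,200 + $15,700 + $22,000 + $36,900 + $16,700 = $149,900 (> $140,000).
Total number of consignments: 6 + 29 + 33 + 26 + 36 + 13 + 6 = 149 (≤ 150).
The test is 'and': the rule requires both, and at least one is not exceeded.

No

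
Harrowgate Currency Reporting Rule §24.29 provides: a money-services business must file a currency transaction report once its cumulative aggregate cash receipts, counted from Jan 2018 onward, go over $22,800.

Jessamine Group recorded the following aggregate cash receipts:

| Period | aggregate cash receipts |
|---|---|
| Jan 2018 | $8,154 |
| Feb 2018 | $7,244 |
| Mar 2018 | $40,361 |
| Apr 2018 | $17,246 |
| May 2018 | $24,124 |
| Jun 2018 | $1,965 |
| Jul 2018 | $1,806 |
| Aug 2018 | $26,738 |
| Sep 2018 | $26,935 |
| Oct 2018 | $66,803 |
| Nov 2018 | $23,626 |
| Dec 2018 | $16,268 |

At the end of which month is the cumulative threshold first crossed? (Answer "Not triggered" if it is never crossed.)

Mar 2018

Through Jan 2018: $8,154
Through Feb 2018: $15,398
Through Mar 2018: $55,759 ← exceeds threshold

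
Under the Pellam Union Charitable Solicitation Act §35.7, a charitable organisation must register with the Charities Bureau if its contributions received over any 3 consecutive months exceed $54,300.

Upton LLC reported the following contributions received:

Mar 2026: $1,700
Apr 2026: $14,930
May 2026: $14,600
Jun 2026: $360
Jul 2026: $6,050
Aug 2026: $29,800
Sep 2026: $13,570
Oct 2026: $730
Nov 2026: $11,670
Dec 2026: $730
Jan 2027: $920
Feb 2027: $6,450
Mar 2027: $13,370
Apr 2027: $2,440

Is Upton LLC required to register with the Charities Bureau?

No

Mar 2026–May 2026: $1,700 + $14,930 + $14,600 = $31,230 (under)
Apr 2026–Jun 2026: $14,930 + $14,600 + $360 = $29,890 (under)
May 2026–Jul 2026: $14,600 + $360 + $6,050 = $21,010 (under)
Jun 2026–Aug 2026: $360 + $6,050 + $29,800 = $36,210 (under)
Jul 2026–Sep 2026: $6,050 + $29,800 + $13,570 = $49,420 (under)
Aug 2026–Oct 2026: $29,800 + $13,570 + $730 = $44,100 (under)
Sep 2026–Nov 2026: $13,570 + $730 + $11,670 = $25,970 (under)
Oct 2026–Dec 2026: $730 + $11,670 + $730 = $13,130 (under)
Nov 2026–Jan 2027: $11,670 + $730 + $920 = $13,320 (under)
Dec 2026–Feb 2027: $730 + $920 + $6,450 = $8,100 (under)
Jan 2027–Mar 2027: $920 + $6,450 + $13,370 = $20,740 (under)
Feb 2027–Apr 2027: $6,450 + $13,370 + $2,440 = $22,260 (under)
No window exceeds $54,300.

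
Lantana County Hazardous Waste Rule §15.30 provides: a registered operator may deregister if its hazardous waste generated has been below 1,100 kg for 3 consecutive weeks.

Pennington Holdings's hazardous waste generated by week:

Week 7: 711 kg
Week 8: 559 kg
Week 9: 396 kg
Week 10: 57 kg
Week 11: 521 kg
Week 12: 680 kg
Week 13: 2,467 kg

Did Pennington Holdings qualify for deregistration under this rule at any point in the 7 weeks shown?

Weeks below 1,100 kg: Week 7, Week 8, Week 9, Week 10, Week 11, Week 12.
Longest run of consecutive weeks below the threshold: 6.
6 ≥ 3, so Pennington Holdings became eligible.

Yes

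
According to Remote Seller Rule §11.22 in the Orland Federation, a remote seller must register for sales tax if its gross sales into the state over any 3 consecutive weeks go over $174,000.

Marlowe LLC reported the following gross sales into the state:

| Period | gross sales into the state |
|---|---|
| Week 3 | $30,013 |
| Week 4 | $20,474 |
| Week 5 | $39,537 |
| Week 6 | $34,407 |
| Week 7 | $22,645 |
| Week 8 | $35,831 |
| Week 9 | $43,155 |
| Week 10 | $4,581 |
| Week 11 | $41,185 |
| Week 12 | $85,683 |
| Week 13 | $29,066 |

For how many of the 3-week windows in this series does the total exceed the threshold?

0

Week 3–Week 5: $30,013 + $20,474 + $39,537 = $90,024 (under)
Week 4–Week 6: $20,474 + $39,537 + $34,407 = $94,418 (under)
Week 5–Week 7: $39,537 + $34,407 + $22,645 = $96,589 (under)
Week 6–Week 8: $34,407 + $22,645 + $35,831 = $92,883 (under)
Week 7–Week 9: $22,645 + $35,831 + $43,155 = $101,631 (under)
Week 8–Week 10: $35,831 + $43,155 + $4,581 = $83,567 (under)
Week 9–Week 11: $43,155 + $4,581 + $41,185 = $88,921 (under)
Week 10–Week 12: $4,581 + $41,185 + $85,683 = $131,449 (under)
Week 11–Week 13: $41,185 + $85,683 + $29,066 = $155,934 (under)
0 windows exceed the threshold.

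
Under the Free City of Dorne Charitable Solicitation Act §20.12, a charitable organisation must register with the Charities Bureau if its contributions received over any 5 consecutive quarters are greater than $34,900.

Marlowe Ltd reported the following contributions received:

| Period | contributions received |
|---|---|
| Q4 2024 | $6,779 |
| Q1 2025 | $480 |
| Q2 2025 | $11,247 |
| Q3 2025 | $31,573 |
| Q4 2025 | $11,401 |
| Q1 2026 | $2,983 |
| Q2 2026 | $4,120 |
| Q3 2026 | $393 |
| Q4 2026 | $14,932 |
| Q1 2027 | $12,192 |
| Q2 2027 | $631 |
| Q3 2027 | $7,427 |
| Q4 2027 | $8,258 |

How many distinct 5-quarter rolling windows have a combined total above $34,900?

Q4 2024–Q4 2025: $6,779 + $480 + $11,247 + $31,573 + $11,401 = $61,480 (over)
Q1 2025–Q1 2026: $480 + $11,247 + $31,573 + $11,401 + $2,983 = $57,684 (over)
Q2 2025–Q2 2026: $11,247 + $31,573 + $11,401 + $2,983 + $4,120 = $61,324 (over)
Q3 2025–Q3 2026: $31,573 + $11,401 + $2,983 + $4,120 + $393 = $50,470 (over)
Q4 2025–Q4 2026: $11,401 + $2,983 + $4,120 + $393 + $14,932 = $33,829 (under)
Q1 2026–Q1 2027: $2,983 + $4,120 + $393 + $14,932 + $12,192 = $34,620 (under)
Q2 2026–Q2 2027: $4,120 + $393 + $14,932 + $12,192 + $631 = $32,268 (under)
Q3 2026–Q3 2027: $393 + $14,932 + $12,192 + $631 + $7,427 = $35,575 (over)
Q4 2026–Q4 2027: $14,932 + $12,192 + $631 + $7,427 + $8,258 = $43,440 (over)
6 windows exceed the threshold.

6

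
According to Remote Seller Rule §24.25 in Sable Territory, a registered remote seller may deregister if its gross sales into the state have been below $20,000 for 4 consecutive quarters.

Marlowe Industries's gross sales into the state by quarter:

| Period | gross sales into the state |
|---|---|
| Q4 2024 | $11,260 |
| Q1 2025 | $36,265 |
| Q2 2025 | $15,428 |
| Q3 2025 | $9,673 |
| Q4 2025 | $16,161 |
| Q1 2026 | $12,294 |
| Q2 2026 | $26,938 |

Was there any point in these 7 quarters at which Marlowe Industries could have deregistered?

Quarters below $20,000: Q4 2024, Q2 2025, Q3 2025, Q4 2025, Q1 2026.
Longest run of consecutive quarters below the threshold: 4.
4 ≥ 4, so Marlowe Industries became eligible.

Yes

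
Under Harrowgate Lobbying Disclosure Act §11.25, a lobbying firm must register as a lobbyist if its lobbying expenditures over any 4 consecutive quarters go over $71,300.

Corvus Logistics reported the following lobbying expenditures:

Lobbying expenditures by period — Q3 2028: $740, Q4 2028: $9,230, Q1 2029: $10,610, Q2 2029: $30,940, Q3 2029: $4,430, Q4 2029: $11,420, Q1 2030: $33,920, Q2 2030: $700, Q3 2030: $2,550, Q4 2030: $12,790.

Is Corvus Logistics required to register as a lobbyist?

Yes

Q3 2028–Q2 2029: $740 + $9,230 + $10,610 + $30,940 = $51,520 (under)
Q4 2028–Q3 2029: $9,230 + $10,610 + $30,940 + $4,430 = $55,210 (under)
Q1 2029–Q4 2029: $10,610 + $30,940 + $4,430 + $11,420 = $57,400 (under)
Q2 2029–Q1 2030: $30,940 + $4,430 + $11,420 + $33,920 = $80,710 (over)
Q3 2029–Q2 2030: $4,430 + $11,420 + $33,920 + $700 = $50,470 (under)
Q4 2029–Q3 2030: $11,420 + $33,920 + $700 + $2,550 = $48,590 (under)
Q1 2030–Q4 2030: $33,920 + $700 + $2,550 + $12,790 = $49,960 (under)
At least one window exceeds $71,300.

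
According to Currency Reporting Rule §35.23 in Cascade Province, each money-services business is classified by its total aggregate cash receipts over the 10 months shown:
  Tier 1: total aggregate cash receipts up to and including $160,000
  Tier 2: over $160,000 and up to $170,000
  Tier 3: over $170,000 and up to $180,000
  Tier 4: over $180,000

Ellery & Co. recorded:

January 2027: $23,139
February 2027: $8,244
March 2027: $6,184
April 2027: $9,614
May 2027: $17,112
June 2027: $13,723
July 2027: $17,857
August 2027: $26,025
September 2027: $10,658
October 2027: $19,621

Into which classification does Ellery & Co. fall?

Total aggregate cash receipts: $23,139 + $8,244 + $6,184 + $9,614 + $17,112 + $13,723 + $17,857 + $26,025 + $10,658 + $19,621 = $152,177.
$152,177 ≤ $160,000, so Tier 1 applies.

Tier 1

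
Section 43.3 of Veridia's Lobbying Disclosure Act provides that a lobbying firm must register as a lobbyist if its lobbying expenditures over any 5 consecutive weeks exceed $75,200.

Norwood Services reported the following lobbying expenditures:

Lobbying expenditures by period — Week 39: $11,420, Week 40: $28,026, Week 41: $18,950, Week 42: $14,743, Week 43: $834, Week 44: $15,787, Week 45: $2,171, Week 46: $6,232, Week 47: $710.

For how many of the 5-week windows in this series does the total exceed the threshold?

1

Week 39–Week 43: $11,420 + $28,026 + $18,950 + $14,743 + $834 = $73,973 (under)
Week 40–Week 44: $28,026 + $18,950 + $14,743 + $834 + $15,787 = $78,340 (over)
Week 41–Week 45: $18,950 + $14,743 + $834 + $15,787 + $2,171 = $52,485 (under)
Week 42–Week 46: $14,743 + $834 + $15,787 + $2,171 + $6,232 = $39,767 (under)
Week 43–Week 47: $834 + $15,787 + $2,171 + $6,232 + $710 = $25,734 (under)
1 window exceeds the threshold.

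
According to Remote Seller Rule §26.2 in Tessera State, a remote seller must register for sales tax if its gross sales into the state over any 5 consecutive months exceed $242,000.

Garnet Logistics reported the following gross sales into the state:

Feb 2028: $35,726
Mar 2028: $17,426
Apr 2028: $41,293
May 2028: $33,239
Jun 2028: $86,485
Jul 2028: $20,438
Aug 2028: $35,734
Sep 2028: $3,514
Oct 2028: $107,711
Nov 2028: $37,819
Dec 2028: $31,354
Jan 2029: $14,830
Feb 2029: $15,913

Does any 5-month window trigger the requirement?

Yes

Feb 2028–Jun 2028: $35,726 + $17,426 + $41,293 + $33,239 + $86,485 = $214,169 (under)
Mar 2028–Jul 2028: $17,426 + $41,293 + $33,239 + $86,485 + $20,438 = $198,881 (under)
Apr 2028–Aug 2028: $41,293 + $33,239 + $86,485 + $20,438 + $35,734 = $217,189 (under)
May 2028–Sep 2028: $33,239 + $86,485 + $20,438 + $35,734 + $3,514 = $179,410 (under)
Jun 2028–Oct 2028: $86,485 + $20,438 + $35,734 + $3,514 + $107,711 = $253,882 (over)
Jul 2028–Nov 2028: $20,438 + $35,734 + $3,514 + $107,711 + $37,819 = $205,216 (under)
Aug 2028–Dec 2028: $35,734 + $3,514 + $107,711 + $37,819 + $31,354 = $216,132 (under)
Sep 2028–Jan 2029: $3,514 + $107,711 + $37,819 + $31,354 + $14,830 = $195,228 (under)
Oct 2028–Feb 2029: $107,711 + $37,819 + $31,354 + $14,830 + $15,913 = $207,627 (under)
At least one window exceeds $242,000.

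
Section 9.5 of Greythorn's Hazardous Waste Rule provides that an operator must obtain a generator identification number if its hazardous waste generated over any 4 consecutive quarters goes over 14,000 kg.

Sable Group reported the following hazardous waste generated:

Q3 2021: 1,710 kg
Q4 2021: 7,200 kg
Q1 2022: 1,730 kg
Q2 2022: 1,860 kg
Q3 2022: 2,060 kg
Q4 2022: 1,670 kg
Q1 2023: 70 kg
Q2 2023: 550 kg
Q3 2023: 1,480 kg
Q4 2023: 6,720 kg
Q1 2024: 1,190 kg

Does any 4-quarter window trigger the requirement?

Q3 2021–Q2 2022: 1,710 kg + 7,200 kg + 1,730 kg + 1,860 kg = 12,500 kg (under)
Q4 2021–Q3 2022: 7,200 kg + 1,730 kg + 1,860 kg + 2,060 kg = 12,850 kg (under)
Q1 2022–Q4 2022: 1,730 kg + 1,860 kg + 2,060 kg + 1,670 kg = 7,320 kg (under)
Q2 2022–Q1 2023: 1,860 kg + 2,060 kg + 1,670 kg + 70 kg = 5,660 kg (under)
Q3 2022–Q2 2023: 2,060 kg + 1,670 kg + 70 kg + 550 kg = 4,350 kg (under)
Q4 2022–Q3 2023: 1,670 kg + 70 kg + 550 kg + 1,480 kg = 3,770 kg (under)
Q1 2023–Q4 2023: 70 kg + 550 kg + 1,480 kg + 6,720 kg = 8,820 kg (under)
Q2 2023–Q1 2024: 550 kg + 1,480 kg + 6,720 kg + 1,190 kg = 9,940 kg (under)
No window exceeds 14,000 kg.

No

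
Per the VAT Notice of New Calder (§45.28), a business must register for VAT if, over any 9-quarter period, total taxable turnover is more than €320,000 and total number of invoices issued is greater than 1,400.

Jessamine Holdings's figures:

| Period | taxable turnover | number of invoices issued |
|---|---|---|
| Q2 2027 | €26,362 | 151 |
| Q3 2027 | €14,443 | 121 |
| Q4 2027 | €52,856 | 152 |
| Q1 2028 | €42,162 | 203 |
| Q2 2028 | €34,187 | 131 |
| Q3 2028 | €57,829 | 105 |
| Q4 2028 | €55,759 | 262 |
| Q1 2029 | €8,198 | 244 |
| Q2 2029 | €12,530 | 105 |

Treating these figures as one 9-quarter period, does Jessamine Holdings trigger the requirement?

No

Total taxable turnover: €26,362 + €14,443 + €52,856 + €42,162 + €34,187 + €57,829 + €55,759 + €8,198 + €12,530 = €304,326 (≤ €320,000).
Total number of invoices issued: 151 + 121 + 152 + 203 + 131 + 105 + 262 + 244 + 105 = 1,474 (> 1,400).
The test is 'and': the rule requires both, and at least one is not exceeded.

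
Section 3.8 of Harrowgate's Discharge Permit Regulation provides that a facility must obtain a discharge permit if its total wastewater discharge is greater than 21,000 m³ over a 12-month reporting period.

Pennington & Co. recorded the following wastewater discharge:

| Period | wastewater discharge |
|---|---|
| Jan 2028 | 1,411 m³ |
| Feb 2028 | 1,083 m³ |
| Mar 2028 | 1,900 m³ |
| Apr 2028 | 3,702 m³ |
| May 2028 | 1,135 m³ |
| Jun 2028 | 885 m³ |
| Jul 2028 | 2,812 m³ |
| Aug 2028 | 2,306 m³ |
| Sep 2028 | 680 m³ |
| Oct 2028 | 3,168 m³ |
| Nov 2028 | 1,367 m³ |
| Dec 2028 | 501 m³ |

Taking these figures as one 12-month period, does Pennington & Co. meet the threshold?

Total wastewater discharge: 1,411 m³ + 1,083 m³ + 1,900 m³ + 3,702 m³ + 1,135 m³ + 885 m³ + 2,812 m³ + 2,306 m³ + 680 m³ + 3,168 m³ + 1,367 m³ + 501 m³ = 20,950 m³.
20,950 m³ ≤ 21,000 m³, so the threshold is not exceeded.

No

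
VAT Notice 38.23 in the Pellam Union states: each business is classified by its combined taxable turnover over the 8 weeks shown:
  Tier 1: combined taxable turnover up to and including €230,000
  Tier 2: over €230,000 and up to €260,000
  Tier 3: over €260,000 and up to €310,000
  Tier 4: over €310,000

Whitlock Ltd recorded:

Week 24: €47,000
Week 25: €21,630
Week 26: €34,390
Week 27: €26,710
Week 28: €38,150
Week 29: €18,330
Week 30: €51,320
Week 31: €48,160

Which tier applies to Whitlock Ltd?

Tier 3

Combined taxable turnover: €47,000 + €21,630 + €34,390 + €26,710 + €38,150 + €18,330 + €51,320 + €48,160 = €285,690.
€260,000 < €285,690 ≤ €310,000, so Tier 3 applies.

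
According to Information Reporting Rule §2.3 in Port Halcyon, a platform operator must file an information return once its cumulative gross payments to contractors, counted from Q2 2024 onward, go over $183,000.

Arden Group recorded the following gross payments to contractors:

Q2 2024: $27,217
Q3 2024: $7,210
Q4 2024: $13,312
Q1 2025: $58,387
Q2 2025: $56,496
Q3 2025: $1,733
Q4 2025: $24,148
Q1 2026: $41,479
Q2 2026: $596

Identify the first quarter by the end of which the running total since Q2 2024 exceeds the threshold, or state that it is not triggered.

Through Q2 2024: $27,217
Through Q3 2024: $34,427
Through Q4 2024: $47,739
Through Q1 2025: $106,126
Through Q2 2025: $162,622
Through Q3 2025: $164,355
Through Q4 2025: $188,503 ← exceeds threshold

Q4 2025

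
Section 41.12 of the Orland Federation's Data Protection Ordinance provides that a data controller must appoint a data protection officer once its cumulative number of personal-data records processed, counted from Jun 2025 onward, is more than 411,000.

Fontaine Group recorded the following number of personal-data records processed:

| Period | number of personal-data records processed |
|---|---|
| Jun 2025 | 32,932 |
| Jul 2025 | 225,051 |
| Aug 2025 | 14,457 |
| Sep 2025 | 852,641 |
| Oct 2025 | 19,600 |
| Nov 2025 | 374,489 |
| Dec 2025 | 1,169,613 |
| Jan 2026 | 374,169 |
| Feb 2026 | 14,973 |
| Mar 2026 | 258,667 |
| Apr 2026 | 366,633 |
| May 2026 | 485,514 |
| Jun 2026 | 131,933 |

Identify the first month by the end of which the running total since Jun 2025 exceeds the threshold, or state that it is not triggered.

Sep 2025

Through Jun 2025: 32,932
Through Jul 2025: 257,983
Through Aug 2025: 272,440
Through Sep 2025: 1,125,081 ← exceeds threshold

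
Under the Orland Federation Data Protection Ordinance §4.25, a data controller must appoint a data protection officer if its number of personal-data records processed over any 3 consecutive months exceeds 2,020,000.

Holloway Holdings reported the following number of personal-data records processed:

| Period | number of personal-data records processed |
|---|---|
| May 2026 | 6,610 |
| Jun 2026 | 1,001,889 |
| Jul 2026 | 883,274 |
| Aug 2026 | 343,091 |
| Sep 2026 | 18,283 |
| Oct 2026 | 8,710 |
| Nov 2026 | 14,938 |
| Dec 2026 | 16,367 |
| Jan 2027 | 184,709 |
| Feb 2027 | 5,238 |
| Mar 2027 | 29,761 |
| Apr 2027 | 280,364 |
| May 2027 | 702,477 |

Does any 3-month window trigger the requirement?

May 2026–Jul 2026: 6,610 + 1,001,889 + 883,274 = 1,891,773 (under)
Jun 2026–Aug 2026: 1,001,889 + 883,274 + 343,091 = 2,228,254 (over)
Jul 2026–Sep 2026: 883,274 + 343,091 + 18,283 = 1,244,648 (under)
Aug 2026–Oct 2026: 343,091 + 18,283 + 8,710 = 370,084 (under)
Sep 2026–Nov 2026: 18,283 + 8,710 + 14,938 = 41,931 (under)
Oct 2026–Dec 2026: 8,710 + 14,938 + 16,367 = 40,015 (under)
Nov 2026–Jan 2027: 14,938 + 16,367 + 184,709 = 216,014 (under)
Dec 2026–Feb 2027: 16,367 + 184,709 + 5,238 = 206,314 (under)
Jan 2027–Mar 2027: 184,709 + 5,238 + 29,761 = 219,708 (under)
Feb 2027–Apr 2027: 5,238 + 29,761 + 280,364 = 315,363 (under)
Mar 2027–May 2027: 29,761 + 280,364 + 702,477 = 1,012,602 (under)
At least one window exceeds 2,020,000.

Yes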